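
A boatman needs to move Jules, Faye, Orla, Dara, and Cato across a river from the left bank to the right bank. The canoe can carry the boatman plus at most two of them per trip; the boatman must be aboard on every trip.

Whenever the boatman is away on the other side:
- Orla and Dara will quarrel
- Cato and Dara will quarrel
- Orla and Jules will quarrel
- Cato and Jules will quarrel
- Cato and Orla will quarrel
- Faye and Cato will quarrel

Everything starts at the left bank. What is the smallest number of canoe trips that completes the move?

7

Counting alone: the boatman can take at most 2 across per trip to the right bank, so moving all 5 needs at least 3 loaded trips out, with a return between consecutive ones — at least 5 crossings.
The safety rule pushes this higher. Following every safe sequence of crossings, the most of the 5 that can be at the right bank as the canoe arrives there on crossing 5 is 4 — never all 5.
So no plan with fewer than 7 crossings exists, and this one achieves 7:
1. Boatman goes to the right bank with Cato and Orla.
2. Boatman goes back to the left bank with Orla.
3. Boatman goes to the right bank with Dara and Jules.
4. Boatman goes back to the left bank with Cato.
5. Boatman goes to the right bank with Faye and Orla.
6. Boatman goes back to the left bank with Orla.
7. Boatman goes to the right bank with Cato and Orla.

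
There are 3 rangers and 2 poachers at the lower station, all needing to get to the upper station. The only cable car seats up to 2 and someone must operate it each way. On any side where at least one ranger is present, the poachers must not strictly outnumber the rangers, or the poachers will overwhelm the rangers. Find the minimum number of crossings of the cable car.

Counting alone: each trip to the upper station takes at most 2 across and each return brings at least 1 back, so after t trips out (and t−1 returns) at most 2t − (t−1) of the 5 are across; that first reaches 5 at t = 4, so at least 7 crossings are needed.
The plan below uses exactly 7 crossings, so it is optimal:
1. 2 poachers → the upper station.  (the lower station: 3R 0P; the upper station: 0R 2P)
2. 1 poacher ← the lower station.  (the lower station: 3R 1P; the upper station: 0R 1P)
3. 2 rangers → the upper station.  (the lower station: 1R 1P; the upper station: 2R 1P)
4. 1 ranger ← the lower station.  (the lower station: 2R 1P; the upper station: 1R 1P)
5. 1 ranger and 1 poacher → the upper station.  (the lower station: 1R 0P; the upper station: 2R 2P)
6. 1 poacher ← the lower station.  (the lower station: 1R 1P; the upper station: 2R 1P)
7. 1 ranger and 1 poacher → the upper station.  (the lower station: 0R 0P; the upper station: 3R 2P)

7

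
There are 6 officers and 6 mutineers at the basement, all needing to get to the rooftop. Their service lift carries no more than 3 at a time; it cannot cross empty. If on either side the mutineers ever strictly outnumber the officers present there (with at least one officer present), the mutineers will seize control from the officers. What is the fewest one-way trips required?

impossible

Following every safe sequence of crossings from the start, the most of the 12 that can be at the rooftop as the service lift arrives there on crossings 1, 3, 5 is 3, 5, 6 respectively; the best ever achieved is 6 of 12.
From crossing 7 on, no configuration arises that was not already reachable earlier: only 17 distinct safe configurations (who is on which side, and where the service lift is) can ever be reached, none of them has everyone across, and every continuation just revisits them. They are: 0 officers + 0 mutineers across (service lift back at the start); 0 officers + 1 mutineer across (service lift there); 0 officers + 1 mutineer across (service lift back at the start); 0 officers + 2 mutineers across (service lift there); 0 officers + 2 mutineers across (service lift back at the start); 0 officers + 3 mutineers across (service lift there); 0 officers + 3 mutineers across (service lift back at the start); 0 officers + 4 mutineers across (service lift there); 0 officers + 4 mutineers across (service lift back at the start); 0 officers + 5 mutineers across (service lift there); 0 officers + 5 mutineers across (service lift back at the start); 0 officers + 6 mutineers across (service lift there); 1 officer + 1 mutineer across (service lift there); 1 officer + 1 mutineer across (service lift back at the start); 2 officers + 2 mutineers across (service lift there); 2 officers + 2 mutineers across (service lift back at the start); 3 officers + 3 mutineers across (service lift there). So no valid plan exists.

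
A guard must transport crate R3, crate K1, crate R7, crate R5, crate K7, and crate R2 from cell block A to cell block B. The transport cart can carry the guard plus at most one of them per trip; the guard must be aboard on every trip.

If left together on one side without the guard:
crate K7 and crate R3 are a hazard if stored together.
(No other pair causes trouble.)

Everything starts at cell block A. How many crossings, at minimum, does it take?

Counting alone: the guard can take at most 1 across per trip to cell block B, so moving all 6 needs at least 6 loaded trips out, with a return between consecutive ones — at least 11 crossings.
The plan below uses exactly 11 crossings, so it is optimal:
1. Guard goes to cell block B with crate R3.  [cell block A: crate K1, crate K7, crate R2, crate R5, crate R7 | cell block B: crate R3]
2. Guard goes back to cell block A alone.  [cell block A: crate K1, crate K7, crate R2, crate R5, crate R7 | cell block B: crate R3]
3. Guard goes to cell block B with crate K1.  [cell block A: crate K7, crate R2, crate R5, crate R7 | cell block B: crate K1, crate R3]
4. Guard goes back to cell block A alone.  [cell block A: crate K7, crate R2, crate R5, crate R7 | cell block B: crate K1, crate R3]
5. Guard goes to cell block B with crate R7.  [cell block A: crate K7, crate R2, crate R5 | cell block B: crate K1, crate R3, crate R7]
6. Guard goes back to cell block A alone.  [cell block A: crate K7, crate R2, crate R5 | cell block B: crate K1, crate R3, crate R7]
7. Guard goes to cell block B with crate R5.  [cell block A: crate K7, crate R2 | cell block B: crate K1, crate R3, crate R5, crate R7]
8. Guard goes back to cell block A alone.  [cell block A: crate K7, crate R2 | cell block B: crate K1, crate R3, crate R5, crate R7]
9. Guard goes to cell block B with crate R2.  [cell block A: crate K7 | cell block B: crate K1, crate R2, crate R3, crate R5, crate R7]
10. Guard goes back to cell block A alone.  [cell block A: crate K7 | cell block B: crate K1, crate R2, crate R3, crate R5, crate R7]
11. Guard goes to cell block B with crate K7.  [cell block A: — | cell block B: crate K1, crate K7, crate R2, crate R3, crate R5, crate R7]

11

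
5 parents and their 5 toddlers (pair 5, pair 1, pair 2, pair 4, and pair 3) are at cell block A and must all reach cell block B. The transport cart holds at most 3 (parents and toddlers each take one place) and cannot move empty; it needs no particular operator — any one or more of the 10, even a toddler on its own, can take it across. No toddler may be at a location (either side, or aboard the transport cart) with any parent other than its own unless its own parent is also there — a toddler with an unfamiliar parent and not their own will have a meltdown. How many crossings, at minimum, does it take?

11

Counting alone: each trip to cell block B takes at most 3 across and each return brings at least 1 back, so after t trips out (and t−1 returns) at most 3t − (t−1) of the 10 are across; that first reaches 10 at t = 5, so at least 9 crossings are needed.
The safety rule pushes this higher. Following every safe sequence of crossings, the most of the 10 that can be at cell block B as the transport cart arrives there on crossing 9 is 9 — never all 10.
So no plan with fewer than 11 crossings exists, and this one achieves 11:
1. parent 5 and toddler 5 cross → cell block B.
2. parent 5 crosses ← cell block A.
3. toddler 1, toddler 2, and toddler 4 cross → cell block B.
4. toddler 5 crosses ← cell block A.
5. parent 1, parent 2, and parent 4 cross → cell block B.
6. parent 1 and toddler 1 cross ← cell block A.
7. parent 1, parent 3, and parent 5 cross → cell block B.
8. toddler 2 crosses ← cell block A.
9. toddler 1 and toddler 5 cross → cell block B.
10. toddler 5 crosses ← cell block A.
11. toddler 2, toddler 3, and toddler 5 cross → cell block B.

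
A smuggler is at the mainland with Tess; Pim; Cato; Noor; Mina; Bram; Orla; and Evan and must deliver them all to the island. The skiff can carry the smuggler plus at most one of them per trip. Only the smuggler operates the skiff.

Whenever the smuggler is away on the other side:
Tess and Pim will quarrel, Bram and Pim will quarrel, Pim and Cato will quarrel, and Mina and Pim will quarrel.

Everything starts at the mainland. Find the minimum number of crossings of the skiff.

impossible

Following every safe sequence of crossings from the start, the most of the 8 that can be at the island as the skiff arrives there on crossings 1, 3, 5, 7, 9 is 1, 2, 3, 4, 5 respectively; the best ever achieved is 5 of 8.
From crossing 11 on, no configuration arises that was not already reachable earlier: only 88 distinct safe configurations (who is on which side, and where the skiff is) can ever be reached, none of them has everyone across, and every continuation just revisits them. So no valid plan exists.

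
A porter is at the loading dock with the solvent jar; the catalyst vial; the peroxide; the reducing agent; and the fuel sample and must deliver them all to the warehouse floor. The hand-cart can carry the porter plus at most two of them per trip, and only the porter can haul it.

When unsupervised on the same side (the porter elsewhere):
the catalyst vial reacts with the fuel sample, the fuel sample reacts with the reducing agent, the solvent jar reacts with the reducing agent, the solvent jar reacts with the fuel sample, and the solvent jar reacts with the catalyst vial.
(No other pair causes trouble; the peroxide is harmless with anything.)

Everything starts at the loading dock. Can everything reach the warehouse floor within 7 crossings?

Yes

Yes — this plan uses 7 crossings (≤ 7):
1. Porter goes to the warehouse floor with the fuel sample and the solvent jar.  [the loading dock: the catalyst vial, the peroxide, the reducing agent | the warehouse floor: the fuel sample, the solvent jar]
2. Porter goes back to the loading dock with the solvent jar.  [the loading dock: the catalyst vial, the peroxide, the reducing agent, the solvent jar | the warehouse floor: the fuel sample]
3. Porter goes to the warehouse floor with the peroxide and the solvent jar.  [the loading dock: the catalyst vial, the reducing agent | the warehouse floor: the fuel sample, the peroxide, the solvent jar]
4. Porter goes back to the loading dock with the solvent jar.  [the loading dock: the catalyst vial, the reducing agent, the solvent jar | the warehouse floor: the fuel sample, the peroxide]
5. Porter goes to the warehouse floor with the catalyst vial and the reducing agent.  [the loading dock: the solvent jar | the warehouse floor: the catalyst vial, the fuel sample, the peroxide, the reducing agent]
6. Porter goes back to the loading dock with the fuel sample.  [the loading dock: the fuel sample, the solvent jar | the warehouse floor: the catalyst vial, the peroxide, the reducing agent]
7. Porter goes to the warehouse floor with the fuel sample and the solvent jar.  [the loading dock: — | the warehouse floor: the catalyst vial, the fuel sample, the peroxide, the reducing agent, the solvent jar]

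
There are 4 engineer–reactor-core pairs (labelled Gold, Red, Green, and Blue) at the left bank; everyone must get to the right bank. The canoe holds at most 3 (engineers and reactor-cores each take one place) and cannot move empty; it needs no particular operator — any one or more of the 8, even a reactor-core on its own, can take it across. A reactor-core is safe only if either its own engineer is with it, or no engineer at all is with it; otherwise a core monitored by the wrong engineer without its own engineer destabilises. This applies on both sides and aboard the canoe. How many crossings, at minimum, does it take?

Counting alone: each trip to the right bank takes at most 3 across and each return brings at least 1 back, so after t trips out (and t−1 returns) at most 3t − (t−1) of the 8 are across; that first reaches 8 at t = 4, so at least 7 crossings are needed.
The safety rule pushes this higher. Following every safe sequence of crossings, the most of the 8 that can be at the right bank as the canoe arrives there on crossing 7 is 7 — never all 8.
So no plan with fewer than 9 crossings exists, and this one achieves 9:
1. engineer Gold and reactor-core Gold cross → the right bank.
2. engineer Gold crosses ← the left bank.
3. engineer Gold, engineer Red, and reactor-core Red cross → the right bank.
4. engineer Gold and reactor-core Gold cross ← the left bank.
5. engineer Blue, engineer Gold, and engineer Green cross → the right bank.
6. reactor-core Red crosses ← the left bank.
7. reactor-core Gold and reactor-core Red cross → the right bank.
8. reactor-core Gold crosses ← the left bank.
9. reactor-core Blue, reactor-core Gold, and reactor-core Green cross → the right bank.

9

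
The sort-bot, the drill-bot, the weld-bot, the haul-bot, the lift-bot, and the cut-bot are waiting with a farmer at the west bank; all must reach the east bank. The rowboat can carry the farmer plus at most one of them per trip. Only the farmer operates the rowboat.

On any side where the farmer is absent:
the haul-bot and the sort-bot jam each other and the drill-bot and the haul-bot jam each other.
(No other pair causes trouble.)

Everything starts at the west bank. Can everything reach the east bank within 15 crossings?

Yes — this plan uses 13 crossings (≤ 15):
1. Farmer goes to the east bank with the haul-bot.
2. Farmer goes back to the west bank alone.
3. Farmer goes to the east bank with the sort-bot.
4. Farmer goes back to the west bank with the haul-bot.
5. Farmer goes to the east bank with the drill-bot.
6. Farmer goes back to the west bank alone.
7. Farmer goes to the east bank with the weld-bot.
8. Farmer goes back to the west bank alone.
9. Farmer goes to the east bank with the lift-bot.
10. Farmer goes back to the west bank alone.
11. Farmer goes to the east bank with the cut-bot.
12. Farmer goes back to the west bank alone.
13. Farmer goes to the east bank with the haul-bot.

Yes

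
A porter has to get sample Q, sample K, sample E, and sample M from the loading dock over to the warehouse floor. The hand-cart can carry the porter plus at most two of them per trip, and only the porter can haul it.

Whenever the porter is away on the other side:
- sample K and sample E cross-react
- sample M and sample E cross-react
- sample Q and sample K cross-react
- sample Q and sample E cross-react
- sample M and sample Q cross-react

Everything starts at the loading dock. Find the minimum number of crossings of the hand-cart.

5

Counting alone: the porter can take at most 2 across per trip to the warehouse floor, so moving all 4 needs at least 2 loaded trips out, with a return between consecutive ones — at least 3 crossings.
The safety rule pushes this higher. Following every safe sequence of crossings, the most of the 4 that can be at the warehouse floor as the hand-cart arrives there on crossing 3 is 3 — never all 4.
So no plan with fewer than 5 crossings exists, and this one achieves 5:
1. Porter goes to the warehouse floor with sample E and sample Q.  [the loading dock: sample K, sample M | the warehouse floor: sample E, sample Q]
2. Porter goes back to the loading dock with sample Q.  [the loading dock: sample K, sample M, sample Q | the warehouse floor: sample E]
3. Porter goes to the warehouse floor with sample K and sample M.  [the loading dock: sample Q | the warehouse floor: sample E, sample K, sample M]
4. Porter goes back to the loading dock with sample E.  [the loading dock: sample E, sample Q | the warehouse floor: sample K, sample M]
5. Porter goes to the warehouse floor with sample E and sample Q.  [the loading dock: — | the warehouse floor: sample E, sample K, sample M, sample Q]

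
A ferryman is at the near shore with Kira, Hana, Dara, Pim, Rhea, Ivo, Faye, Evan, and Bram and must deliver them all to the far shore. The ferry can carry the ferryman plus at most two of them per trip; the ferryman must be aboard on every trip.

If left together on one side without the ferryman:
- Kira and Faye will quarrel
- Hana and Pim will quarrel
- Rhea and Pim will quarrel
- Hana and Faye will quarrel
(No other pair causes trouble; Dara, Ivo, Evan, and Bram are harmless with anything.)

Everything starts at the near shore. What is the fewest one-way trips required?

Counting alone: the ferryman can take at most 2 across per trip to the far shore, so moving all 9 needs at least 5 loaded trips out, with a return between consecutive ones — at least 9 crossings.
The safety rule pushes this higher. Following every safe sequence of crossings, the most of the 9 that can be at the far shore as the ferry arrives there on crossing 9 is 8 — never all 9.
So no plan with fewer than 11 crossings exists, and this one achieves 11:
1. Ferryman goes to the far shore with Faye and Pim.
2. Ferryman goes back to the near shore alone.
3. Ferryman goes to the far shore with Kira.
4. Ferryman goes back to the near shore with Faye.
5. Ferryman goes to the far shore with Dara and Hana.
6. Ferryman goes back to the near shore with Pim.
7. Ferryman goes to the far shore with Ivo and Rhea.
8. Ferryman goes back to the near shore alone.
9. Ferryman goes to the far shore with Bram and Evan.
10. Ferryman goes back to the near shore alone.
11. Ferryman goes to the far shore with Faye and Pim.

11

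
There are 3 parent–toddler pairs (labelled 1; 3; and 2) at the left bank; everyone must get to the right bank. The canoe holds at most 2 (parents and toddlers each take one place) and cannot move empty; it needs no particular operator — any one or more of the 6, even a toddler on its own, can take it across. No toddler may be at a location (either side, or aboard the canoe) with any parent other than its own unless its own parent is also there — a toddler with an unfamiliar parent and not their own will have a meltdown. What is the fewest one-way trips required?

Counting alone: each trip to the right bank takes at most 2 across and each return brings at least 1 back, so after t trips out (and t−1 returns) at most 2t − (t−1) of the 6 are across; that first reaches 6 at t = 5, so at least 9 crossings are needed.
The safety rule pushes this higher. Following every safe sequence of crossings, the most of the 6 that can be at the right bank as the canoe arrives there on crossing 9 is 5 — never all 6.
So no plan with fewer than 11 crossings exists, and this one achieves 11:
1. parent 1 and toddler 1 cross → the right bank.
2. parent 1 crosses ← the left bank.
3. toddler 2 and toddler 3 cross → the right bank.
4. toddler 1 crosses ← the left bank.
5. parent 2 and parent 3 cross → the right bank.
6. parent 3 and toddler 3 cross ← the left bank.
7. parent 1 and parent 3 cross → the right bank.
8. toddler 2 crosses ← the left bank.
9. toddler 1 and toddler 3 cross → the right bank.
10. parent 2 crosses ← the left bank.
11. parent 2 and toddler 2 cross → the right bank.

11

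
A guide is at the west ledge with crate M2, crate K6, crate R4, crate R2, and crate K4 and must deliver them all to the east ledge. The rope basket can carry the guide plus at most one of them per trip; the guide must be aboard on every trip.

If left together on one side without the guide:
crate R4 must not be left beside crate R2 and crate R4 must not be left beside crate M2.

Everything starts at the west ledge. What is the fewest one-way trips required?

11

Counting alone: the guide can take at most 1 across per trip to the east ledge, so moving all 5 needs at least 5 loaded trips out, with a return between consecutive ones — at least 9 crossings.
The safety rule pushes this higher. Following every safe sequence of crossings, the most of the 5 that can be at the east ledge as the rope basket arrives there on crossing 9 is 4 — never all 5.
So no plan with fewer than 11 crossings exists, and this one achieves 11:
1. Guide goes to the east ledge with crate R4.
2. Guide goes back to the west ledge alone.
3. Guide goes to the east ledge with crate M2.
4. Guide goes back to the west ledge with crate R4.
5. Guide goes to the east ledge with crate R2.
6. Guide goes back to the west ledge alone.
7. Guide goes to the east ledge with crate K6.
8. Guide goes back to the west ledge alone.
9. Guide goes to the east ledge with crate K4.
10. Guide goes back to the west ledge alone.
11. Guide goes to the east ledge with crate R4.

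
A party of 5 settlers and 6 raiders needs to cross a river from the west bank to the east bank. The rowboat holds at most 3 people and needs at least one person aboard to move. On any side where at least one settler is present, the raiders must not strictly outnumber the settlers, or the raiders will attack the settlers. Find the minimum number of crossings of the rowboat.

impossible

The raiders already outnumber the settlers at the west bank before anyone moves, so the starting position itself is disallowed.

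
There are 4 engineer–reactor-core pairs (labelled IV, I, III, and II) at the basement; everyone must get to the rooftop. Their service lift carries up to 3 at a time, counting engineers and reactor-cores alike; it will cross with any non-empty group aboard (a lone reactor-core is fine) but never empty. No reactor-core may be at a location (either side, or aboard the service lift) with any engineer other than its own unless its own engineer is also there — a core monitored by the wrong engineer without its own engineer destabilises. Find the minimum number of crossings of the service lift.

Counting alone: each trip to the rooftop takes at most 3 across and each return brings at least 1 back, so after t trips out (and t−1 returns) at most 3t − (t−1) of the 8 are across; that first reaches 8 at t = 4, so at least 7 crossings are needed.
The safety rule pushes this higher. Following every safe sequence of crossings, the most of the 8 that can be at the rooftop as the service lift arrives there on crossing 7 is 7 — never all 8.
So no plan with fewer than 9 crossings exists, and this one achieves 9:
1. engineer IV and reactor-core IV cross → the rooftop.
2. engineer IV crosses ← the basement.
3. engineer I, engineer IV, and reactor-core I cross → the rooftop.
4. engineer IV and reactor-core IV cross ← the basement.
5. engineer II, engineer III, and engineer IV cross → the rooftop.
6. reactor-core I crosses ← the basement.
7. reactor-core I and reactor-core IV cross → the rooftop.
8. reactor-core IV crosses ← the basement.
9. reactor-core II, reactor-core III, and reactor-core IV cross → the rooftop.

9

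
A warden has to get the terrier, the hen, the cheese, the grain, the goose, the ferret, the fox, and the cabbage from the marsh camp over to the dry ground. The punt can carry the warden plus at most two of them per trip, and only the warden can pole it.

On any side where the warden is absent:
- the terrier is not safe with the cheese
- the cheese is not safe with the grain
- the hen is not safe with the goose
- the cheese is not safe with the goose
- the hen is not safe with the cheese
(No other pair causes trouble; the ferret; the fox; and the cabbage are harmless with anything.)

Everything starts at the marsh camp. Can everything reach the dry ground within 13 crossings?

Yes

Yes — this plan uses 13 crossings (≤ 13):
1. Warden goes to the dry ground with the cheese and the hen.
2. Warden goes back to the marsh camp with the hen.
3. Warden goes to the dry ground with the hen and the terrier.
4. Warden goes back to the marsh camp with the cheese.
5. Warden goes to the dry ground with the cheese and the grain.
6. Warden goes back to the marsh camp with the cheese.
7. Warden goes to the dry ground with the cheese and the ferret.
8. Warden goes back to the marsh camp with the cheese.
9. Warden goes to the dry ground with the cheese and the fox.
10. Warden goes back to the marsh camp with the cheese.
11. Warden goes to the dry ground with the cabbage and the cheese.
12. Warden goes back to the marsh camp with the cheese.
13. Warden goes to the dry ground with the cheese and the goose.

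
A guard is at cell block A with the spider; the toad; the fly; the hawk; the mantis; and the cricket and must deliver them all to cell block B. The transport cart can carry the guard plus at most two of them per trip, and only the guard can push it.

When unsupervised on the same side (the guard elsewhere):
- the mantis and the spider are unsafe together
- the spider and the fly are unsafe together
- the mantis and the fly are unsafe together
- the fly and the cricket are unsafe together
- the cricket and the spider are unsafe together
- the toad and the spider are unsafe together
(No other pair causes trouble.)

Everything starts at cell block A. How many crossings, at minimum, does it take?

9

Counting alone: the guard can take at most 2 across per trip to cell block B, so moving all 6 needs at least 3 loaded trips out, with a return between consecutive ones — at least 5 crossings.
The safety rule pushes this higher. Following every safe sequence of crossings, the most of the 6 that can be at cell block B as the transport cart arrives there on crossings 5, 7 is 4, 5 respectively — never all 6.
So no plan with fewer than 9 crossings exists, and this one achieves 9:
1. Guard goes to cell block B with the fly and the spider.  [cell block A: the cricket, the hawk, the mantis, the toad | cell block B: the fly, the spider]
2. Guard goes back to cell block A with the spider.  [cell block A: the cricket, the hawk, the mantis, the spider, the toad | cell block B: the fly]
3. Guard goes to cell block B with the spider and the toad.  [cell block A: the cricket, the hawk, the mantis | cell block B: the fly, the spider, the toad]
4. Guard goes back to cell block A with the spider.  [cell block A: the cricket, the hawk, the mantis, the spider | cell block B: the fly, the toad]
5. Guard goes to cell block B with the hawk and the spider.  [cell block A: the cricket, the mantis | cell block B: the fly, the hawk, the spider, the toad]
6. Guard goes back to cell block A with the spider.  [cell block A: the cricket, the mantis, the spider | cell block B: the fly, the hawk, the toad]
7. Guard goes to cell block B with the cricket and the mantis.  [cell block A: the spider | cell block B: the cricket, the fly, the hawk, the mantis, the toad]
8. Guard goes back to cell block A with the fly.  [cell block A: the fly, the spider | cell block B: the cricket, the hawk, the mantis, the toad]
9. Guard goes to cell block B with the fly and the spider.  [cell block A: — | cell block B: the cricket, the fly, the hawk, the mantis, the spider, the toad]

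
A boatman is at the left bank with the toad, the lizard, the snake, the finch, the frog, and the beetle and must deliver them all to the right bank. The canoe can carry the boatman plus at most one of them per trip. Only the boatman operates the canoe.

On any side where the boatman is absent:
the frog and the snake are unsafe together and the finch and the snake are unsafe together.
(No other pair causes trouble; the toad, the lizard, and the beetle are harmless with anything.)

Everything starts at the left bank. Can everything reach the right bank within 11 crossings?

Counting alone: the boatman can take at most 1 across per trip to the right bank, so moving all 6 needs at least 6 loaded trips out, with a return between consecutive ones — at least 11 crossings.
The safety rule pushes this higher. Following every safe sequence of crossings, the most of the 6 that can be at the right bank as the canoe arrives there on crossing 11 is 5 — never all 6.
So the move cannot be finished within 11 crossings. (The shortest complete plan takes 13:)
1. Boatman goes to the right bank with the snake.  [the left bank: the beetle, the finch, the frog, the lizard, the toad | the right bank: the snake]
2. Boatman goes back to the left bank alone.  [the left bank: the beetle, the finch, the frog, the lizard, the toad | the right bank: the snake]
3. Boatman goes to the right bank with the toad.  [the left bank: the beetle, the finch, the frog, the lizard | the right bank: the snake, the toad]
4. Boatman goes back to the left bank alone.  [the left bank: the beetle, the finch, the frog, the lizard | the right bank: the snake, the toad]
5. Boatman goes to the right bank with the lizard.  [the left bank: the beetle, the finch, the frog | the right bank: the lizard, the snake, the toad]
6. Boatman goes back to the left bank alone.  [the left bank: the beetle, the finch, the frog | the right bank: the lizard, the snake, the toad]
7. Boatman goes to the right bank with the finch.  [the left bank: the beetle, the frog | the right bank: the finch, the lizard, the snake, the toad]
8. Boatman goes back to the left bank with the snake.  [the left bank: the beetle, the frog, the snake | the right bank: the finch, the lizard, the toad]
9. Boatman goes to the right bank with the frog.  [the left bank: the beetle, the snake | the right bank: the finch, the frog, the lizard, the toad]
10. Boatman goes back to the left bank alone.  [the left bank: the beetle, the snake | the right bank: the finch, the frog, the lizard, the toad]
11. Boatman goes to the right bank with the beetle.  [the left bank: the snake | the right bank: the beetle, the finch, the frog, the lizard, the toad]
12. Boatman goes back to the left bank alone.  [the left bank: the snake | the right bank: the beetle, the finch, the frog, the lizard, the toad]
13. Boatman goes to the right bank with the snake.  [the left bank: — | the right bank: the beetle, the finch, the frog, the lizard, the snake, the toad]

No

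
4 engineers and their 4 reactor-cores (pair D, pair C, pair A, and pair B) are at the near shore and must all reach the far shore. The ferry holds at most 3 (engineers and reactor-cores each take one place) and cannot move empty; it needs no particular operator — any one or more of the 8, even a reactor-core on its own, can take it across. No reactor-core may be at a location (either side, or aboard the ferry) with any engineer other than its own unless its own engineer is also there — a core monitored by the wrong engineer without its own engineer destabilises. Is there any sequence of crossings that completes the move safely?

Yes

1. engineer D and reactor-core D cross → the far shore.
2. engineer D crosses ← the near shore.
3. engineer C, engineer D, and reactor-core C cross → the far shore.
4. engineer D and reactor-core D cross ← the near shore.
5. engineer A, engineer B, and engineer D cross → the far shore.
6. reactor-core C crosses ← the near shore.
7. reactor-core C and reactor-core D cross → the far shore.
8. reactor-core D crosses ← the near shore.
9. reactor-core A, reactor-core B, and reactor-core D cross → the far shore.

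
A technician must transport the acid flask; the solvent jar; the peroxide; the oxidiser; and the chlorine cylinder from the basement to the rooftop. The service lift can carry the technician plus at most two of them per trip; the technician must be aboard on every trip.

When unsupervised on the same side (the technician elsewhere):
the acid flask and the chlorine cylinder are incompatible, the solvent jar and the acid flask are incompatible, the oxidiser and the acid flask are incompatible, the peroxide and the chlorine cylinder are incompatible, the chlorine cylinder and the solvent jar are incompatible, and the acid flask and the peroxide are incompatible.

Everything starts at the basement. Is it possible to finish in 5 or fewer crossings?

No

Counting alone: the technician can take at most 2 across per trip to the rooftop, so moving all 5 needs at least 3 loaded trips out, with a return between consecutive ones — at least 5 crossings.
The safety rule pushes this higher. Following every safe sequence of crossings, the most of the 5 that can be at the rooftop as the service lift arrives there on crossing 5 is 4 — never all 5.
So the move cannot be finished within 5 crossings. (The shortest complete plan takes 7:)
1. Technician goes to the rooftop with the acid flask and the chlorine cylinder.
2. Technician goes back to the basement with the acid flask.
3. Technician goes to the rooftop with the acid flask and the oxidiser.
4. Technician goes back to the basement with the acid flask.
5. Technician goes to the rooftop with the peroxide and the solvent jar.
6. Technician goes back to the basement with the chlorine cylinder.
7. Technician goes to the rooftop with the acid flask and the chlorine cylinder.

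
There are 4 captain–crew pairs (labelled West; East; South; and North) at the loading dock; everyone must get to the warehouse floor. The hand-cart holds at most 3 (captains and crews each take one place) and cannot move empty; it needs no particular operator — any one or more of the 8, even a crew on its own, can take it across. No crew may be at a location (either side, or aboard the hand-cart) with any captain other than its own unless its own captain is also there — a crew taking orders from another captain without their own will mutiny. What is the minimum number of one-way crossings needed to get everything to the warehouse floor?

9

Counting alone: each trip to the warehouse floor takes at most 3 across and each return brings at least 1 back, so after t trips out (and t−1 returns) at most 3t − (t−1) of the 8 are across; that first reaches 8 at t = 4, so at least 7 crossings are needed.
The safety rule pushes this higher. Following every safe sequence of crossings, the most of the 8 that can be at the warehouse floor as the hand-cart arrives there on crossing 7 is 7 — never all 8.
So no plan with fewer than 9 crossings exists, and this one achieves 9:
1. captain West and crew West cross → the warehouse floor.
2. captain West crosses ← the loading dock.
3. captain East, captain West, and crew East cross → the warehouse floor.
4. captain West and crew West cross ← the loading dock.
5. captain North, captain South, and captain West cross → the warehouse floor.
6. crew East crosses ← the loading dock.
7. crew East and crew West cross → the warehouse floor.
8. crew West crosses ← the loading dock.
9. crew North, crew South, and crew West cross → the warehouse floor.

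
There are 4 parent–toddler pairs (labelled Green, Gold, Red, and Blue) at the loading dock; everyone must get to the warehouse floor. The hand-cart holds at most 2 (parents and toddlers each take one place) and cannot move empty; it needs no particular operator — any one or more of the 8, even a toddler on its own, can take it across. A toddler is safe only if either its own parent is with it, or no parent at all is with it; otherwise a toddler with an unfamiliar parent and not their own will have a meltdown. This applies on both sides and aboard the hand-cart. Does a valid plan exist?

Following every safe sequence of crossings from the start, the most of the 8 that can be at the warehouse floor as the hand-cart arrives there on crossings 1, 3, 5 is 2, 3, 4 respectively; the best ever achieved is 4 of 8.
From crossing 7 on, no configuration arises that was not already reachable earlier: only 44 distinct safe configurations (who is on which side, and where the hand-cart is) can ever be reached, none of them has everyone across, and every continuation just revisits them. So no valid plan exists.

No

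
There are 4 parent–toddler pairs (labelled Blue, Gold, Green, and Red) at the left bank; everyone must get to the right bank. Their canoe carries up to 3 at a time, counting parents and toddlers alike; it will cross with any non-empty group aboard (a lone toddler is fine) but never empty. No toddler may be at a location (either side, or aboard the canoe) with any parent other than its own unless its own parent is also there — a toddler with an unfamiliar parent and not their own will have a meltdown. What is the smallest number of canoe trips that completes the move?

Counting alone: each trip to the right bank takes at most 3 across and each return brings at least 1 back, so after t trips out (and t−1 returns) at most 3t − (t−1) of the 8 are across; that first reaches 8 at t = 4, so at least 7 crossings are needed.
The safety rule pushes this higher. Following every safe sequence of crossings, the most of the 8 that can be at the right bank as the canoe arrives there on crossing 7 is 7 — never all 8.
So no plan with fewer than 9 crossings exists, and this one achieves 9:
1. parent Blue and toddler Blue cross → the right bank.
2. parent Blue crosses ← the left bank.
3. parent Blue, parent Gold, and toddler Gold cross → the right bank.
4. parent Blue and toddler Blue cross ← the left bank.
5. parent Blue, parent Green, and parent Red cross → the right bank.
6. toddler Gold crosses ← the left bank.
7. toddler Blue and toddler Gold cross → the right bank.
8. toddler Blue crosses ← the left bank.
9. toddler Blue, toddler Green, and toddler Red cross → the right bank.

9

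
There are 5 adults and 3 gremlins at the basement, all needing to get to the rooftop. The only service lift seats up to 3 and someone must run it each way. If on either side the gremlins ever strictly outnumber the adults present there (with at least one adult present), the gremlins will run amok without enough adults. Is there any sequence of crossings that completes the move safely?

Yes

1. 2 gremlins → the rooftop.  (the basement: 5A 1G; the rooftop: 0A 2G)
2. 1 gremlin ← the basement.  (the basement: 5A 2G; the rooftop: 0A 1G)
3. 2 adults and 1 gremlin → the rooftop.  (the basement: 3A 1G; the rooftop: 2A 2G)
4. 1 gremlin ← the basement.  (the basement: 3A 2G; the rooftop: 2A 1G)
5. 1 adult and 2 gremlins → the rooftop.  (the basement: 2A 0G; the rooftop: 3A 3G)
6. 1 gremlin ← the basement.  (the basement: 2A 1G; the rooftop: 3A 2G)
7. 2 adults and 1 gremlin → the rooftop.  (the basement: 0A 0G; the rooftop: 5A 3G)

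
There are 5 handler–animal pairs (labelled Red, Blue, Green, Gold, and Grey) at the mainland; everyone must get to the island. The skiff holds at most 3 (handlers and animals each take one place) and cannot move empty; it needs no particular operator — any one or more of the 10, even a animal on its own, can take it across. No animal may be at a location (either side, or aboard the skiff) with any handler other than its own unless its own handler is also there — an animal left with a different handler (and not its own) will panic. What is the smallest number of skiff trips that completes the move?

Counting alone: each trip to the island takes at most 3 across and each return brings at least 1 back, so after t trips out (and t−1 returns) at most 3t − (t−1) of the 10 are across; that first reaches 10 at t = 5, so at least 9 crossings are needed.
The safety rule pushes this higher. Following every safe sequence of crossings, the most of the 10 that can be at the island as the skiff arrives there on crossing 9 is 9 — never all 10.
So no plan with fewer than 11 crossings exists, and this one achieves 11:
1. animal Red and handler Red cross → the island.
2. handler Red crosses ← the mainland.
3. animal Blue, animal Gold, and animal Green cross → the island.
4. animal Red crosses ← the mainland.
5. handler Blue, handler Gold, and handler Green cross → the island.
6. animal Blue and handler Blue cross ← the mainland.
7. handler Blue, handler Grey, and handler Red cross → the island.
8. animal Green crosses ← the mainland.
9. animal Blue and animal Red cross → the island.
10. animal Red crosses ← the mainland.
11. animal Green, animal Grey, and animal Red cross → the island.

11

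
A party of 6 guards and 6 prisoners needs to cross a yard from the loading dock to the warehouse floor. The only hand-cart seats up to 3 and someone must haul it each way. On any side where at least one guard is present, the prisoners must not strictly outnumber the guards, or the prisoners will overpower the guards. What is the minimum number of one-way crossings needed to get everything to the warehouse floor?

Following every safe sequence of crossings from the start, the most of the 12 that can be at the warehouse floor as the hand-cart arrives there on crossings 1, 3, 5 is 3, 5, 6 respectively; the best ever achieved is 6 of 12.
From crossing 7 on, no configuration arises that was not already reachable earlier: only 17 distinct safe configurations (who is on which side, and where the hand-cart is) can ever be reached, none of them has everyone across, and every continuation just revisits them. They are: 0 guards + 0 prisoners across (hand-cart back at the start); 0 guards + 1 prisoner across (hand-cart there); 0 guards + 1 prisoner across (hand-cart back at the start); 0 guards + 2 prisoners across (hand-cart there); 0 guards + 2 prisoners across (hand-cart back at the start); 0 guards + 3 prisoners across (hand-cart there); 0 guards + 3 prisoners across (hand-cart back at the start); 0 guards + 4 prisoners across (hand-cart there); 0 guards + 4 prisoners across (hand-cart back at the start); 0 guards + 5 prisoners across (hand-cart there); 0 guards + 5 prisoners across (hand-cart back at the start); 0 guards + 6 prisoners across (hand-cart there); 1 guard + 1 prisoner across (hand-cart there); 1 guard + 1 prisoner across (hand-cart back at the start); 2 guards + 2 prisoners across (hand-cart there); 2 guards + 2 prisoners across (hand-cart back at the start); 3 guards + 3 prisoners across (hand-cart there). So no valid plan exists.

impossible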